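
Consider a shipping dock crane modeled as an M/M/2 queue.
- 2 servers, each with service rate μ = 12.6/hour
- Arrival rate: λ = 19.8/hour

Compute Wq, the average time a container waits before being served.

Traffic intensity: ρ = λ/(cμ) = 19.8/(2×12.6) = 0.7857
Since ρ = 0.7857 < 1, system is stable.
Offered load a = λ/μ = cρ = 19.8/12.6 = 1.5714
P₀ = [ Σₙ₌₀^1 aⁿ/n! + a^2/(2!(1-ρ)) ]⁻¹
Σ = a^0/0! + a^1/1! = 1.0000 + 1.5714 = 2.5714
a^2/(2!(1-ρ)) = 2.46939/(2 × 0.214286) = 5.7619
P₀ = 1/(2.5714 + 5.7619) = 0.1200
Lq = P₀·a^2·ρ / (2!(1-ρ)²) = 0.120000 × 2.46939 × 0.785714 / (2 × 0.0459184) = 2.5352
Wq = Lq/λ = 2.5352/19.8 = 0.1280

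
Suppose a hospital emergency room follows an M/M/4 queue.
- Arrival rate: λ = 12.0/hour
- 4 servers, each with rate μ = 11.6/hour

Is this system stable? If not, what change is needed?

Stability requires ρ = λ/(cμ) < 1
ρ = 12.0/(4 × 11.6) = 12.0/46.40 = 0.2586
Since 0.2586 < 1, the system is STABLE.
The servers are busy 25.86% of the time.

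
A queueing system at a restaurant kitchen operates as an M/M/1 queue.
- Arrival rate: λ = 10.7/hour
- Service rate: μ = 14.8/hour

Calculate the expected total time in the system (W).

First, compute utilization: ρ = λ/μ = 10.7/14.8 = 0.7230
For M/M/1: W = 1/(μ-λ)
W = 1/(14.8-10.7) = 1/4.10
W = 0.2439 hours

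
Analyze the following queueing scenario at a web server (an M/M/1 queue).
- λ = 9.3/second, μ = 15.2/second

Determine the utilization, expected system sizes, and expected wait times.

Step 1: ρ = λ/μ = 9.3/15.2 = 0.6118
Step 2: L = λ/(μ-λ) = 9.3/5.90 = 1.5763
Step 3: Lq = λ²/(μ(μ-λ)) = 86.49/(15.2×5.90) = 0.9644
Step 4: W = 1/(μ-λ) = 1/5.90 = 0.16949
Step 5: Wq = λ/(μ(μ-λ)) = 9.3/(15.2×5.90) = 0.1037
Step 6: P(0) = 1-ρ = 0.3882
Verify: L = λW = 9.3×0.16949 = 1.5763 ✔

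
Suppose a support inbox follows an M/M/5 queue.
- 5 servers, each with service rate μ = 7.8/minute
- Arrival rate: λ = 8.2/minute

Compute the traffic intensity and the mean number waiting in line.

Traffic intensity: ρ = λ/(cμ) = 8.2/(5×7.8) = 0.2103
Since ρ = 0.2103 < 1, system is stable.
Offered load a = λ/μ = cρ = 8.2/7.8 = 1.0513
P₀ = [ Σₙ₌₀^4 aⁿ/n! + a^5/(5!(1-ρ)) ]⁻¹
Σ = a^0/0! + a^1/1! + a^2/2! + a^3/3! + a^4/4! = 1.0000 + 1.0513 + 0.5526 + 0.1936 + 0.05089 = 2.8484
a^5/(5!(1-ρ)) = 1.2841/(120 × 0.7897) = 0.01355
P₀ = 1/(2.8484 + 0.01355) = 0.3494
Lq = P₀·a^5·ρ / (5!(1-ρ)²) = 0.34941 × 1.2841 × 0.21026 / (120 × 0.62369) = 0.001260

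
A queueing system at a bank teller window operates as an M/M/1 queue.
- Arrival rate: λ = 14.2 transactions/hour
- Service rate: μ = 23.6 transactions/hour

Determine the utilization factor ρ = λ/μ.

Server utilization: ρ = λ/μ
ρ = 14.2/23.6 = 0.6017
The server is busy 60.17% of the time.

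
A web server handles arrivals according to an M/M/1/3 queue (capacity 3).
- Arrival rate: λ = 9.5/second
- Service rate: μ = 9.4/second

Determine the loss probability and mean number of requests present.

ρ = λ/μ = 9.5/9.4 = 1.01064
P₀ = (1-ρ)/(1-ρ^(K+1)) = (1-1.01064)/(1-1.01064^4) = -0.010640/-0.043244 = 0.2460
P_K = P₀×ρ^K = 0.24605 × 1.01064^3 = 0.24605 × 1.0323 = 0.2540
Blocking probability P_3 = 0.2540 (25.40%)
L = ρ[1 - (K+1)ρ^K + Kρ^(K+1)] / [(1-ρ)(1-ρ^(K+1))]
L = 1.01064 × (1 - 4×1.032260833 + 3×1.043244089) / ((1 - 1.01064) × (1 - 1.043244089)) = 1.5132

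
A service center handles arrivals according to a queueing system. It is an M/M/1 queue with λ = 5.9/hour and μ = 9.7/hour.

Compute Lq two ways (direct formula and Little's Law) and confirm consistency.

Method 1 (direct): Lq = λ²/(μ(μ-λ)) = 34.81/(9.7 × 3.80) = 0.9444

Method 2 (Little's Law):
W = 1/(μ-λ) = 1/3.80 = 0.26316
Wq = W - 1/μ = 0.26316 - 0.10309 = 0.16007
Lq = λWq = 5.9 × 0.16007 = 0.9444 ✔ (matches Method 1)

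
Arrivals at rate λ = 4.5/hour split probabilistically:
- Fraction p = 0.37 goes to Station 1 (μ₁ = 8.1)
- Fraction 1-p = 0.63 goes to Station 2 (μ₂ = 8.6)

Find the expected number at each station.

Effective rates: λ₁ = 4.5×0.37 = 1.665, λ₂ = 4.5×0.63 = 2.835
Station 1: ρ₁ = 1.665/8.1 = 0.20556, L₁ = ρ₁/(1-ρ₁) = 0.20556/(1-0.20556) = 0.2587
Station 2: ρ₂ = 2.835/8.6 = 0.32965, L₂ = ρ₂/(1-ρ₂) = 0.32965/(1-0.32965) = 0.4918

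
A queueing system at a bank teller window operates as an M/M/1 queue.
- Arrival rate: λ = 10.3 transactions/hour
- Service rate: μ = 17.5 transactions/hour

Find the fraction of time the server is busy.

Server utilization: ρ = λ/μ
ρ = 10.3/17.5 = 0.5886
The server is busy 58.86% of the time.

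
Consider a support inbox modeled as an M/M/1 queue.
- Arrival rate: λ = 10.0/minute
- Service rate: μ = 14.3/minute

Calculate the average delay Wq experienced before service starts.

First, compute utilization: ρ = λ/μ = 10.0/14.3 = 0.6993
For M/M/1: Wq = λ/(μ(μ-λ))
Wq = 10.0/(14.3 × (14.3-10.0))
Wq = 10.0/(14.3 × 4.30)
Wq = 0.1626 minutes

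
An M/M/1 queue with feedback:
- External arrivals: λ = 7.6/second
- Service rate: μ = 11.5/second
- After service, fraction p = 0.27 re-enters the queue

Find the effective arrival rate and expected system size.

Effective arrival rate: λ_eff = λ/(1-p) = 7.6/(1-0.27) = 7.6/0.73 = 10.4110
ρ = λ_eff/μ = 10.4110/11.5 = 0.9053
L = ρ/(1-ρ) = 0.9053/(1-0.9053) = 9.5597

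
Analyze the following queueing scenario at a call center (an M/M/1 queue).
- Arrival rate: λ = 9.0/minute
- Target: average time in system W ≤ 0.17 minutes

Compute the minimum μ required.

For M/M/1: W = 1/(μ-λ)
Need W ≤ 0.17, so 1/(μ-λ) ≤ 0.17
μ - λ ≥ 1/0.17 = 5.8824
μ ≥ 9.0 + 5.8824 = 14.8824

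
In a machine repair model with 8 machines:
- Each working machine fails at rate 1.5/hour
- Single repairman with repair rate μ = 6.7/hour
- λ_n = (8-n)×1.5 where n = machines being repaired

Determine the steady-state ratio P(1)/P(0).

P(1)/P(0) = ∏_{i=0}^{1-1} λ_i/μ_{i+1}
= (8-0)×1.5/6.7
= 1.7910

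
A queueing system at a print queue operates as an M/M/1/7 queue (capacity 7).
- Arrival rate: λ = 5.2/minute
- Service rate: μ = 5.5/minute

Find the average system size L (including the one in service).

ρ = λ/μ = 5.2/5.5 = 0.94545
P₀ = (1-ρ)/(1-ρ^(K+1)) = (1-0.94545)/(1-0.94545^8) = 0.05455/0.3616 = 0.1509
P_K = P₀×ρ^K = 0.1509 × 0.94545^7 = 0.1509 × 0.6753 = 0.1019
L = ρ[1 - (K+1)ρ^K + Kρ^(K+1)] / [(1-ρ)(1-ρ^(K+1))]
L = 0.94545 × (1 - 8×0.6752584 + 7×0.6384230) / ((1 - 0.94545) × (1 - 0.6384230)) = 3.2065 jobs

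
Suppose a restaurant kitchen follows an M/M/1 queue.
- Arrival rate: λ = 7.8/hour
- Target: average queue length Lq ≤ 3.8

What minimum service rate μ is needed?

For M/M/1: Lq = λ²/(μ(μ-λ))
Need Lq ≤ 3.8, i.e. μ(μ-λ) ≥ λ²/3.8
μ² - 7.8μ - 60.84/3.8 ≥ 0  →  μ² - 7.8μ - 16.01053 ≥ 0
Quadratic formula (positive root): μ = [λ + √(λ² + 4×16.01053)]/2
Discriminant: 60.84 + 4×16.01053 = 124.8821, √124.8821 = 11.17507
μ ≥ (7.8 + 11.17507)/2 = 9.4875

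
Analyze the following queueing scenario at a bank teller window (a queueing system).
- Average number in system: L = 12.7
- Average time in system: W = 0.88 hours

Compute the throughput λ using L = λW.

Little's Law: L = λW, so λ = L/W
λ = 12.7/0.88 = 14.4318 transactions/hour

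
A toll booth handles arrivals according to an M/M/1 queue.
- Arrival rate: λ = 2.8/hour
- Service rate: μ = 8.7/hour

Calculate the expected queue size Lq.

ρ = λ/μ = 2.8/8.7 = 0.3218
For M/M/1: Lq = λ²/(μ(μ-λ))
Lq = 7.84/(8.7 × 5.90)
Lq = 0.1527 vehicles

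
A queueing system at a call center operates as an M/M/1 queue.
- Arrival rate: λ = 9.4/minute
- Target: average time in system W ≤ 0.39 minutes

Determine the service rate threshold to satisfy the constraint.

For M/M/1: W = 1/(μ-λ)
Need W ≤ 0.39, so 1/(μ-λ) ≤ 0.39
μ - λ ≥ 1/0.39 = 2.5641
μ ≥ 9.4 + 2.5641 = 11.9641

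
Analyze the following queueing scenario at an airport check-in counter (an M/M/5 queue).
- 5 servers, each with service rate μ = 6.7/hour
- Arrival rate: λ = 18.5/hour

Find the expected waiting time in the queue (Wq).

Traffic intensity: ρ = λ/(cμ) = 18.5/(5×6.7) = 0.5522
Since ρ = 0.5522 < 1, system is stable.
Offered load a = λ/μ = cρ = 18.5/6.7 = 2.7612
P₀ = [ Σₙ₌₀^4 aⁿ/n! + a^5/(5!(1-ρ)) ]⁻¹
Σ = a^0/0! + a^1/1! + a^2/2! + a^3/3! + a^4/4! = 1.0000 + 2.7612 + 3.8121 + 3.5086 + 2.4220 = 13.5039
a^5/(5!(1-ρ)) = 160.5035/(120 × 0.447761) = 2.9871
P₀ = 1/(13.5039 + 2.9871) = 0.06064
Lq = P₀·a^5·ρ / (5!(1-ρ)²) = 0.06064 × 160.5035 × 0.5522 / (120 × 0.2005) = 0.2234
Wq = Lq/λ = 0.2234/18.5 = 0.01208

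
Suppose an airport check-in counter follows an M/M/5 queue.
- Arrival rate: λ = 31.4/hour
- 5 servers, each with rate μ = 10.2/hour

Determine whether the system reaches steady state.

Stability requires ρ = λ/(cμ) < 1
ρ = 31.4/(5 × 10.2) = 31.4/51.00 = 0.6157
Since 0.6157 < 1, the system is STABLE.
The servers are busy 61.57% of the time.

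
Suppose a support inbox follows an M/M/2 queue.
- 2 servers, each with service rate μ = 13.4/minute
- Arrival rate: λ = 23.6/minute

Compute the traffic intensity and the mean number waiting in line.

Traffic intensity: ρ = λ/(cμ) = 23.6/(2×13.4) = 0.8806
Since ρ = 0.8806 < 1, system is stable.
Offered load a = λ/μ = cρ = 23.6/13.4 = 1.7612
P₀ = [ Σₙ₌₀^1 aⁿ/n! + a^2/(2!(1-ρ)) ]⁻¹
Σ = a^0/0! + a^1/1! = 1.0000 + 1.7612 = 2.7612
a^2/(2!(1-ρ)) = 3.10180/(2 × 0.119403) = 12.9888
P₀ = 1/(2.7612 + 12.9888) = 0.06349
Lq = P₀·a^2·ρ / (2!(1-ρ)²) = 0.063492 × 3.1018 × 0.88060 / (2 × 0.014257) = 6.0821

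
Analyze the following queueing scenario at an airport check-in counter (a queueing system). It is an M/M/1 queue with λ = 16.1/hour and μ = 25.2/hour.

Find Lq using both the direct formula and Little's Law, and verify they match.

Method 1 (direct): Lq = λ²/(μ(μ-λ)) = 259.21/(25.2 × 9.10) = 1.1303

Method 2 (Little's Law):
W = 1/(μ-λ) = 1/9.10 = 0.109890
Wq = W - 1/μ = 0.109890 - 0.0396825 = 0.070208
Lq = λWq = 16.1 × 0.070208 = 1.1303 ✔ (matches Method 1)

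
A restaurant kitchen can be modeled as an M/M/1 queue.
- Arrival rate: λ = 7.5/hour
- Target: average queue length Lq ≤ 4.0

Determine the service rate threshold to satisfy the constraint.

For M/M/1: Lq = λ²/(μ(μ-λ))
Need Lq ≤ 4.0, i.e. μ(μ-λ) ≥ λ²/4.0
μ² - 7.5μ - 56.25/4.0 ≥ 0  →  μ² - 7.5μ - 14.0625 ≥ 0
Quadratic formula (positive root): μ = [λ + √(λ² + 4×14.0625)]/2
Discriminant: 56.25 + 4×14.0625 = 112.5000, √112.5000 = 10.6066
μ ≥ (7.5 + 10.6066)/2 = 9.0533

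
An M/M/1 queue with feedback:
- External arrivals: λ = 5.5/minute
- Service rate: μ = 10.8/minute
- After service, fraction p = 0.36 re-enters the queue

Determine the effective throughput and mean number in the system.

Effective arrival rate: λ_eff = λ/(1-p) = 5.5/(1-0.36) = 5.5/0.64 = 8.5938
ρ = λ_eff/μ = 8.5938/10.8 = 0.79572
L = ρ/(1-ρ) = 0.79572/(1-0.79572) = 3.8952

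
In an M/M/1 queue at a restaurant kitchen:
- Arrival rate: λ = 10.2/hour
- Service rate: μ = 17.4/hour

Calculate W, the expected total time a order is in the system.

First, compute utilization: ρ = λ/μ = 10.2/17.4 = 0.5862
For M/M/1: W = 1/(μ-λ)
W = 1/(17.4-10.2) = 1/7.20
W = 0.1389 hours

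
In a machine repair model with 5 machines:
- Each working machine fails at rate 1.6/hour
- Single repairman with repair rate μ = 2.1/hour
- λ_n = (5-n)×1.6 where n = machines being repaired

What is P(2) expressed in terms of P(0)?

P(2)/P(0) = ∏_{i=0}^{2-1} λ_i/μ_{i+1}
= (5-0)×1.6/2.1 × (5-1)×1.6/2.1
= 11.6100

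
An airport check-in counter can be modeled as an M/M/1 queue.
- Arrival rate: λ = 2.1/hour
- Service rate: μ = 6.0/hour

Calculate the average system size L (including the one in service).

ρ = λ/μ = 2.1/6.0 = 0.3500
For M/M/1: L = λ/(μ-λ)
L = 2.1/(6.0-2.1) = 2.1/3.90
L = 0.5385 passengers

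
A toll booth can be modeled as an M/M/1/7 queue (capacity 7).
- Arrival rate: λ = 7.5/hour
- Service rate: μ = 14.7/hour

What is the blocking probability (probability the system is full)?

ρ = λ/μ = 7.5/14.7 = 0.5102
P₀ = (1-ρ)/(1-ρ^(K+1)) = (1-0.5102)/(1-0.5102^8) = 0.4898/0.9954 = 0.4921
P_K = P₀×ρ^K = 0.4921 × 0.5102^7 = 0.4921 × 0.008999 = 0.004428
Blocking probability = 0.44%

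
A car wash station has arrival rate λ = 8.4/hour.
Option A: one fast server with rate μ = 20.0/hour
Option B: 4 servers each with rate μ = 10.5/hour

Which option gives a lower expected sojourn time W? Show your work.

Option A: single server μ = 20.0 (M/M/1)
  ρ_A = 8.4/20.0 = 0.4200
  W_A = 1/(μ-λ) = 1/(20.0-8.4) = 1/11.60 = 0.08621

Option B: 4 servers μ = 10.5 (M/M/4)
  ρ_B = λ/(cμ) = 8.4/(4×10.5) = 0.2000
  Offered load a = λ/μ = cρ = 8.4/10.5 = 0.8000
  P₀ = [ Σₙ₌₀^3 aⁿ/n! + a^4/(4!(1-ρ)) ]⁻¹
  Σ = a^0/0! + a^1/1! + a^2/2! + a^3/3! = 1.0000 + 0.8000 + 0.3200 + 0.08533 = 2.2053
  a^4/(4!(1-ρ)) = 0.4096/(24 × 0.8000) = 0.02133
  P₀ = 1/(2.2053 + 0.02133) = 0.4491
  Lq = P₀·a^4·ρ / (4!(1-ρ)²) = 0.4491 × 0.4096 × 0.2000 / (24 × 0.6400) = 0.002395
  Wq_B = Lq/λ = 0.0023952/8.4 = 0.00028514
  W_B = Wq_B + 1/μ = 0.00028514 + 0.095238 = 0.09552

Since W_A = 0.08621 < W_B = 0.09552, Option A (single fast server) has the shorter time in system.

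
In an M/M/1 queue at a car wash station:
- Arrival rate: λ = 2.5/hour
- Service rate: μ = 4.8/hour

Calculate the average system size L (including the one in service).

ρ = λ/μ = 2.5/4.8 = 0.5208
For M/M/1: L = λ/(μ-λ)
L = 2.5/(4.8-2.5) = 2.5/2.30
L = 1.0870 cars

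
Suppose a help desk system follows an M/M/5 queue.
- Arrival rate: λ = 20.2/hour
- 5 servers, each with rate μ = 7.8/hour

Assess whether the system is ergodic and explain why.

Stability requires ρ = λ/(cμ) < 1
ρ = 20.2/(5 × 7.8) = 20.2/39.00 = 0.5179
Since 0.5179 < 1, the system is STABLE.
The servers are busy 51.79% of the time.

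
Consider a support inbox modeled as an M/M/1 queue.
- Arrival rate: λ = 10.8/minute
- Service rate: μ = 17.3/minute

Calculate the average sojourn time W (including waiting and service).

First, compute utilization: ρ = λ/μ = 10.8/17.3 = 0.6243
For M/M/1: W = 1/(μ-λ)
W = 1/(17.3-10.8) = 1/6.50
W = 0.1538 minutes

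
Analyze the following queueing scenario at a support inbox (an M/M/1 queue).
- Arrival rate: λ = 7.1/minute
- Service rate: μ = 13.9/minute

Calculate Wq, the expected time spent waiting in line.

First, compute utilization: ρ = λ/μ = 7.1/13.9 = 0.5108
For M/M/1: Wq = λ/(μ(μ-λ))
Wq = 7.1/(13.9 × (13.9-7.1))
Wq = 7.1/(13.9 × 6.80)
Wq = 0.07512 minutes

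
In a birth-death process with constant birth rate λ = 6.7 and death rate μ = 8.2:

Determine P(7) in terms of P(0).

For constant rates: P(n)/P(0) = (λ/μ)^n
P(7)/P(0) = (6.7/8.2)^7 = 0.81707^7 = 0.2431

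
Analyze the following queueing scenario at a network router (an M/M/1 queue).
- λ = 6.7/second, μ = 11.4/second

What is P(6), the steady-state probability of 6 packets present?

ρ = λ/μ = 6.7/11.4 = 0.5877
P(n) = (1-ρ)ρⁿ
P(6) = (1-0.5877) × 0.5877^6
P(6) = 0.4123 × 0.04120
P(6) = 0.01699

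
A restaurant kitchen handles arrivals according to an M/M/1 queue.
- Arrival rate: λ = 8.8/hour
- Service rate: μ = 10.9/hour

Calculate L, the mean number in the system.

ρ = λ/μ = 8.8/10.9 = 0.8073
For M/M/1: L = λ/(μ-λ)
L = 8.8/(10.9-8.8) = 8.8/2.10
L = 4.1905 orders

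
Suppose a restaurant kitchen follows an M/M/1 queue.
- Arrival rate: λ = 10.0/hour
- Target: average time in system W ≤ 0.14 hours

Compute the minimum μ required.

For M/M/1: W = 1/(μ-λ)
Need W ≤ 0.14, so 1/(μ-λ) ≤ 0.14
μ - λ ≥ 1/0.14 = 7.1429
μ ≥ 10.0 + 7.1429 = 17.1429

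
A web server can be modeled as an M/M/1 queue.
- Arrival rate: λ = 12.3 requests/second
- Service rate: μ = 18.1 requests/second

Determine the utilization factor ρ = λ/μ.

Server utilization: ρ = λ/μ
ρ = 12.3/18.1 = 0.6796
The server is busy 67.96% of the time.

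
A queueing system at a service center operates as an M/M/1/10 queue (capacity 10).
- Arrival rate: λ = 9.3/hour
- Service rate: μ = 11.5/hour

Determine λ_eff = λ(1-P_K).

ρ = λ/μ = 9.3/11.5 = 0.8087
P₀ = (1-ρ)/(1-ρ^(K+1)) = (1-0.8087)/(1-0.8087^11) = 0.1913/0.9032 = 0.2118
P_K = P₀×ρ^K = 0.21179 × 0.8087^10 = 0.21179 × 0.11964 = 0.02534
λ_eff = λ(1-P_K) = 9.3 × (1 - 0.025338) = 9.3 × 0.974662 = 9.0644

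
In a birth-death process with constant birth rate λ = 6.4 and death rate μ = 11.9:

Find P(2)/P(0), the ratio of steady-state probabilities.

For constant rates: P(n)/P(0) = (λ/μ)^n
P(2)/P(0) = (6.4/11.9)^2 = 0.5378^2 = 0.2892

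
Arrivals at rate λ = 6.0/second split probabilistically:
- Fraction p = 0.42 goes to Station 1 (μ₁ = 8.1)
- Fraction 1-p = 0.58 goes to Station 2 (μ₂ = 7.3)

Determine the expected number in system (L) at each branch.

Effective rates: λ₁ = 6.0×0.42 = 2.52, λ₂ = 6.0×0.58 = 3.48
Station 1: ρ₁ = 2.52/8.1 = 0.3111, L₁ = ρ₁/(1-ρ₁) = 0.3111/(1-0.3111) = 0.4516
Station 2: ρ₂ = 3.48/7.3 = 0.47671, L₂ = ρ₂/(1-ρ₂) = 0.47671/(1-0.47671) = 0.9110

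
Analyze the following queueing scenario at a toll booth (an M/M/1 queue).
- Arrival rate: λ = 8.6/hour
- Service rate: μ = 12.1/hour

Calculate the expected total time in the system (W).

First, compute utilization: ρ = λ/μ = 8.6/12.1 = 0.7107
For M/M/1: W = 1/(μ-λ)
W = 1/(12.1-8.6) = 1/3.50
W = 0.2857 hours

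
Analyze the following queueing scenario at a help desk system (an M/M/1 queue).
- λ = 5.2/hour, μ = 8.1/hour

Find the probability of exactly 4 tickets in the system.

ρ = λ/μ = 5.2/8.1 = 0.64198
P(n) = (1-ρ)ρⁿ
P(4) = (1-0.64198) × 0.64198^4
P(4) = 0.35802 × 0.16986
P(4) = 0.06081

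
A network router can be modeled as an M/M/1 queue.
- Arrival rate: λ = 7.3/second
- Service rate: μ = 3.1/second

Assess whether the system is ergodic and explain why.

Stability requires ρ = λ/(cμ) < 1
ρ = 7.3/(1 × 3.1) = 7.3/3.10 = 2.3548
Since 2.3548 ≥ 1, the system is UNSTABLE.
Queue grows without bound. Need μ > λ = 7.3.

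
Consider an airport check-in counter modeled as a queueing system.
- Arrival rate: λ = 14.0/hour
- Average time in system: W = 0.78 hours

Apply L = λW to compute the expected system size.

Little's Law: L = λW
L = 14.0 × 0.78 = 10.9200 passengers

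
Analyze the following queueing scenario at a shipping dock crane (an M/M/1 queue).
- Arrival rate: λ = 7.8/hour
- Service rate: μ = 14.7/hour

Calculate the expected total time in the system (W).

First, compute utilization: ρ = λ/μ = 7.8/14.7 = 0.5306
For M/M/1: W = 1/(μ-λ)
W = 1/(14.7-7.8) = 1/6.90
W = 0.1449 hours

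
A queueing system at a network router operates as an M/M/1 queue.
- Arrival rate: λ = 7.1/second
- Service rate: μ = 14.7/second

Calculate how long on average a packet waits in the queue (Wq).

First, compute utilization: ρ = λ/μ = 7.1/14.7 = 0.4830
For M/M/1: Wq = λ/(μ(μ-λ))
Wq = 7.1/(14.7 × (14.7-7.1))
Wq = 7.1/(14.7 × 7.60)
Wq = 0.06355 seconds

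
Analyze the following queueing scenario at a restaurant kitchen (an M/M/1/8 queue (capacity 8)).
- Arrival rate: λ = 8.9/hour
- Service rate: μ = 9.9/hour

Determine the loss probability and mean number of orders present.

ρ = λ/μ = 8.9/9.9 = 0.89899
P₀ = (1-ρ)/(1-ρ^(K+1)) = (1-0.89899)/(1-0.89899^9) = 0.10101/0.61647 = 0.1639
P_K = P₀×ρ^K = 0.16385 × 0.89899^8 = 0.16385 × 0.42662 = 0.06990
Blocking probability P_8 = 0.06990 (6.99%)
L = ρ[1 - (K+1)ρ^K + Kρ^(K+1)] / [(1-ρ)(1-ρ^(K+1))]
L = 0.89899 × (1 - 9×0.4266177 + 8×0.3835251) / ((1 - 0.89899) × (1 - 0.3835251)) = 3.3009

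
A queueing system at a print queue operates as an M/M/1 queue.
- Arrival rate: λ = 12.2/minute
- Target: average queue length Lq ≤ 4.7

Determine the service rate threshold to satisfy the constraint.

For M/M/1: Lq = λ²/(μ(μ-λ))
Need Lq ≤ 4.7, i.e. μ(μ-λ) ≥ λ²/4.7
μ² - 12.2μ - 148.84/4.7 ≥ 0  →  μ² - 12.2μ - 31.668085 ≥ 0
Quadratic formula (positive root): μ = [λ + √(λ² + 4×31.668085)]/2
Discriminant: 148.84 + 4×31.668085 = 275.5123, √275.5123 = 16.5986
μ ≥ (12.2 + 16.5986)/2 = 14.3993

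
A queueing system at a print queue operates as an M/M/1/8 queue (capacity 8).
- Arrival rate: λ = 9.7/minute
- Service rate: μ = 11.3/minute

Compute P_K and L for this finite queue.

ρ = λ/μ = 9.7/11.3 = 0.85841
P₀ = (1-ρ)/(1-ρ^(K+1)) = (1-0.85841)/(1-0.85841^9) = 0.1416/0.7469 = 0.1896
P_K = P₀×ρ^K = 0.1896 × 0.85841^8 = 0.1896 × 0.2948 = 0.05589
Blocking probability P_8 = 0.05589 (5.59%)
L = ρ[1 - (K+1)ρ^K + Kρ^(K+1)] / [(1-ρ)(1-ρ^(K+1))]
L = 0.85841 × (1 - 9×0.294821 + 8×0.253077) / ((1 - 0.85841) × (1 - 0.253077)) = 3.0132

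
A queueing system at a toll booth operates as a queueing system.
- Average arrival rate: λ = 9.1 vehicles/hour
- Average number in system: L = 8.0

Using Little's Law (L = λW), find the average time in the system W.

Little's Law: L = λW, so W = L/λ
W = 8.0/9.1 = 0.8791 hours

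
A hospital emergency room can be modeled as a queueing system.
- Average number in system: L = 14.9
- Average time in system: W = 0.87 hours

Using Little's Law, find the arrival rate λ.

Little's Law: L = λW, so λ = L/W
λ = 14.9/0.87 = 17.1264 patients/hour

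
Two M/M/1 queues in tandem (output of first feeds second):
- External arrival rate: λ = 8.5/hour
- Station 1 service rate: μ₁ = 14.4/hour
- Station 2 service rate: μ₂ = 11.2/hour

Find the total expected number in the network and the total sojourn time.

By Jackson's theorem, each station behaves as independent M/M/1.
Station 1: ρ₁ = 8.5/14.4 = 0.5903, L₁ = ρ₁/(1-ρ₁) = λ/(μ₁-λ) = 8.5/5.90 = 1.4407
Station 2: ρ₂ = 8.5/11.2 = 0.7589, L₂ = ρ₂/(1-ρ₂) = λ/(μ₂-λ) = 8.5/2.70 = 3.1481
Total: L = L₁ + L₂ = 1.4407 + 3.1481 = 4.5888
W = L/λ = 4.5888/8.5 = 0.5399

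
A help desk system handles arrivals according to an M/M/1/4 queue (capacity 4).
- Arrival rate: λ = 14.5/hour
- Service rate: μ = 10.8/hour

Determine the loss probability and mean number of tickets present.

ρ = λ/μ = 14.5/10.8 = 1.3426
P₀ = (1-ρ)/(1-ρ^(K+1)) = (1-1.3426)/(1-1.3426^5) = -0.3426/-3.3625 = 0.1019
P_K = P₀×ρ^K = 0.1019 × 1.3426^4 = 0.1019 × 3.2493 = 0.3311
Blocking probability P_4 = 0.3311 (33.11%)
L = ρ[1 - (K+1)ρ^K + Kρ^(K+1)] / [(1-ρ)(1-ρ^(K+1))]
L = 1.3426 × (1 - 5×3.2493 + 4×4.3625) / ((1 - 1.3426) × (1 - 4.3625)) = 2.5681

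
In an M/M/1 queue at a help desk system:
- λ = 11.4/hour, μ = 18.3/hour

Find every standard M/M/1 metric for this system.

Step 1: ρ = λ/μ = 11.4/18.3 = 0.6230
Step 2: L = λ/(μ-λ) = 11.4/6.90 = 1.6522
Step 3: Lq = λ²/(μ(μ-λ)) = 129.96/(18.3×6.90) = 1.0292
Step 4: W = 1/(μ-λ) = 1/6.90 = 0.14493
Step 5: Wq = λ/(μ(μ-λ)) = 11.4/(18.3×6.90) = 0.09028
Step 6: P(0) = 1-ρ = 0.3770
Verify: L = λW = 11.4×0.14493 = 1.6522 ✔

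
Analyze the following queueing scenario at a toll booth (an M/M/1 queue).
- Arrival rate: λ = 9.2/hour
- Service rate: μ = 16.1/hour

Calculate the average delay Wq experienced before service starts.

First, compute utilization: ρ = λ/μ = 9.2/16.1 = 0.5714
For M/M/1: Wq = λ/(μ(μ-λ))
Wq = 9.2/(16.1 × (16.1-9.2))
Wq = 9.2/(16.1 × 6.90)
Wq = 0.08282 hours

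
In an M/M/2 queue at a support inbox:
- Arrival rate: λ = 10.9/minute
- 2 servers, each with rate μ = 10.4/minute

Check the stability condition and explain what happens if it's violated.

Stability requires ρ = λ/(cμ) < 1
ρ = 10.9/(2 × 10.4) = 10.9/20.80 = 0.5240
Since 0.5240 < 1, the system is STABLE.
The servers are busy 52.40% of the time.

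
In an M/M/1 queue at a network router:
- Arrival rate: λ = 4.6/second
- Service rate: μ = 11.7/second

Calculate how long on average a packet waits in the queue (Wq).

First, compute utilization: ρ = λ/μ = 4.6/11.7 = 0.3932
For M/M/1: Wq = λ/(μ(μ-λ))
Wq = 4.6/(11.7 × (11.7-4.6))
Wq = 4.6/(11.7 × 7.10)
Wq = 0.05537 seconds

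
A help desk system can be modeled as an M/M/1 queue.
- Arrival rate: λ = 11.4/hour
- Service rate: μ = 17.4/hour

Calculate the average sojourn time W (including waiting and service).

First, compute utilization: ρ = λ/μ = 11.4/17.4 = 0.6552
For M/M/1: W = 1/(μ-λ)
W = 1/(17.4-11.4) = 1/6.00
W = 0.1667 hours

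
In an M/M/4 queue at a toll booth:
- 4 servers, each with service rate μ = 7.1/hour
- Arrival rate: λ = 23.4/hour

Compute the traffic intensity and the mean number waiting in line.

Traffic intensity: ρ = λ/(cμ) = 23.4/(4×7.1) = 0.8239
Since ρ = 0.8239 < 1, system is stable.
Offered load a = λ/μ = cρ = 23.4/7.1 = 3.2958
P₀ = [ Σₙ₌₀^3 aⁿ/n! + a^4/(4!(1-ρ)) ]⁻¹
Σ = a^0/0! + a^1/1! + a^2/2! + a^3/3! = 1.0000 + 3.2958 + 5.4311 + 5.9665 = 15.6934
a^4/(4!(1-ρ)) = 117.9859/(24 × 0.1760563) = 27.9233
P₀ = 1/(15.6934 + 27.9233) = 0.02293
Lq = P₀·a^4·ρ / (4!(1-ρ)²) = 0.022927 × 117.9859 × 0.82394 / (24 × 0.030996) = 2.9961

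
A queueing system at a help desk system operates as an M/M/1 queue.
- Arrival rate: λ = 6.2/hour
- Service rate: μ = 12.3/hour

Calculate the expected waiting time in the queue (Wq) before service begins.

First, compute utilization: ρ = λ/μ = 6.2/12.3 = 0.5041
For M/M/1: Wq = λ/(μ(μ-λ))
Wq = 6.2/(12.3 × (12.3-6.2))
Wq = 6.2/(12.3 × 6.10)
Wq = 0.08263 hours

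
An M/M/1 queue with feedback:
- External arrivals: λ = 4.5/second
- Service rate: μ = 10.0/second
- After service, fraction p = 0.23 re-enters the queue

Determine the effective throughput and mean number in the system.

Effective arrival rate: λ_eff = λ/(1-p) = 4.5/(1-0.23) = 4.5/0.77 = 5.8442
ρ = λ_eff/μ = 5.8442/10.0 = 0.5844
L = ρ/(1-ρ) = 0.5844/(1-0.5844) = 1.4062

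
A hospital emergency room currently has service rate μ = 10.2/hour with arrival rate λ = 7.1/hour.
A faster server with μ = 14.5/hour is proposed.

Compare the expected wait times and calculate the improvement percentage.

System 1: ρ₁ = 7.1/10.2 = 0.6961, W₁ = 1/(10.2-7.1) = 0.32258
System 2: ρ₂ = 7.1/14.5 = 0.4897, W₂ = 1/(14.5-7.1) = 0.13514
Improvement: (W₁-W₂)/W₁ = (0.32258-0.13514)/0.32258 = 58.11%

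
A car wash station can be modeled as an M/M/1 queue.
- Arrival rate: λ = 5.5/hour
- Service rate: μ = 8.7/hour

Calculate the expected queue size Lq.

ρ = λ/μ = 5.5/8.7 = 0.6322
For M/M/1: Lq = λ²/(μ(μ-λ))
Lq = 30.25/(8.7 × 3.20)
Lq = 1.0866 cars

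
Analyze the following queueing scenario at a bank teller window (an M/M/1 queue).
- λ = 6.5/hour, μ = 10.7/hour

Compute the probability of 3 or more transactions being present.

ρ = λ/μ = 6.5/10.7 = 0.6075
P(N ≥ n) = ρⁿ
P(N ≥ 3) = 0.6075^3
P(N ≥ 3) = 0.2242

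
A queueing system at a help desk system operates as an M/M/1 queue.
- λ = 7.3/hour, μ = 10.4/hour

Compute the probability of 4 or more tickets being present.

ρ = λ/μ = 7.3/10.4 = 0.7019
P(N ≥ n) = ρⁿ
P(N ≥ 4) = 0.7019^4
P(N ≥ 4) = 0.2427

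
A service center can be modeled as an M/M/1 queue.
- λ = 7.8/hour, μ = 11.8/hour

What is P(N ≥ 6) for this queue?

ρ = λ/μ = 7.8/11.8 = 0.66102
P(N ≥ n) = ρⁿ
P(N ≥ 6) = 0.66102^6
P(N ≥ 6) = 0.08342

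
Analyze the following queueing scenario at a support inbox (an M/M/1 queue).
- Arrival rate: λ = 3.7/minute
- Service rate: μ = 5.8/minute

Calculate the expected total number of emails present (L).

ρ = λ/μ = 3.7/5.8 = 0.6379
For M/M/1: L = λ/(μ-λ)
L = 3.7/(5.8-3.7) = 3.7/2.10
L = 1.7619 emails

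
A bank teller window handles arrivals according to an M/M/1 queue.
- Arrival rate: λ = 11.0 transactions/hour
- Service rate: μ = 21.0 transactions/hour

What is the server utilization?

Server utilization: ρ = λ/μ
ρ = 11.0/21.0 = 0.5238
The server is busy 52.38% of the time.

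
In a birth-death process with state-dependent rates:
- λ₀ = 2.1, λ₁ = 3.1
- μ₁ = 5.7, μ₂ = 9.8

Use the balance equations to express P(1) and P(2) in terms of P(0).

Balance equations:
State 0: λ₀P₀ = μ₁P₁ → P₁ = (λ₀/μ₁)P₀ = (2.1/5.7)P₀ = 0.3684P₀
State 1: P₂ = (λ₀λ₁)/(μ₁μ₂)P₀ = (2.1×3.1)/(5.7×9.8)P₀ = 0.1165P₀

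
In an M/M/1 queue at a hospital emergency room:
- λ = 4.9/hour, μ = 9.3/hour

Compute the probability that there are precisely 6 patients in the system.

ρ = λ/μ = 4.9/9.3 = 0.5269
P(n) = (1-ρ)ρⁿ
P(6) = (1-0.5269) × 0.5269^6
P(6) = 0.4731 × 0.02140
P(6) = 0.01012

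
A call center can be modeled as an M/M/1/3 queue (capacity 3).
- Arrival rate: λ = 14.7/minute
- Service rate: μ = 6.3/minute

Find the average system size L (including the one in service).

ρ = λ/μ = 14.7/6.3 = 2.33333
P₀ = (1-ρ)/(1-ρ^(K+1)) = (1-2.33333)/(1-2.33333^4) = -1.3333/-28.6418 = 0.04655
P_K = P₀×ρ^K = 0.04655 × 2.33333^3 = 0.04655 × 12.7036 = 0.5914
L = ρ[1 - (K+1)ρ^K + Kρ^(K+1)] / [(1-ρ)(1-ρ^(K+1))]
L = 2.33333 × (1 - 4×12.7036 + 3×29.6418) / ((1 - 2.33333) × (1 - 29.6418)) = 2.3897 calls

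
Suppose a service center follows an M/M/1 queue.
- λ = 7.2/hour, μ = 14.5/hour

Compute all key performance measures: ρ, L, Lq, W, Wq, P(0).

Step 1: ρ = λ/μ = 7.2/14.5 = 0.4966
Step 2: L = λ/(μ-λ) = 7.2/7.30 = 0.9863
Step 3: Lq = λ²/(μ(μ-λ)) = 51.84/(14.5×7.30) = 0.4897
Step 4: W = 1/(μ-λ) = 1/7.30 = 0.13699
Step 5: Wq = λ/(μ(μ-λ)) = 7.2/(14.5×7.30) = 0.06802
Step 6: P(0) = 1-ρ = 0.5034
Verify: L = λW = 7.2×0.13699 = 0.9863 ✔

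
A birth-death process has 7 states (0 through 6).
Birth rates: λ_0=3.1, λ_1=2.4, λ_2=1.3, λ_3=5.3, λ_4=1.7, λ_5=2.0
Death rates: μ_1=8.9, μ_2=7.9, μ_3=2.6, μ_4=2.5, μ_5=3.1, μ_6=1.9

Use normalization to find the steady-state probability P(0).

Ratios P(n)/P(0) = (λ₀···λₙ₋₁)/(μ₁···μₙ):
P(1)/P(0) = (3.1)/(8.9) = 0.3483
P(2)/P(0) = (3.1×2.4)/(8.9×7.9) = 0.1058
P(3)/P(0) = (3.1×2.4×1.3)/(8.9×7.9×2.6) = 0.05291
P(4)/P(0) = (3.1×2.4×1.3×5.3)/(8.9×7.9×2.6×2.5) = 0.1122
P(5)/P(0) = (3.1×2.4×1.3×5.3×1.7)/(8.9×7.9×2.6×2.5×3.1) = 0.06151
P(6)/P(0) = (3.1×2.4×1.3×5.3×1.7×2.0)/(8.9×7.9×2.6×2.5×3.1×1.9) = 0.06475

Normalization: ∑ P(n) = 1
P(0) × (1.0000 + 0.3483 + 0.1058 + 0.05291 + 0.1122 + 0.06151 + 0.06475) = 1
P(0) × 1.7455 = 1
P(0) = 1/1.7455 = 0.5729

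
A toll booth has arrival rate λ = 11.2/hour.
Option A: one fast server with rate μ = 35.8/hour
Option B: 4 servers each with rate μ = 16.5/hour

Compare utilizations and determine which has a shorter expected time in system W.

Option A: single server μ = 35.8 (M/M/1)
  ρ_A = 11.2/35.8 = 0.3128
  W_A = 1/(μ-λ) = 1/(35.8-11.2) = 1/24.60 = 0.04065

Option B: 4 servers μ = 16.5 (M/M/4)
  ρ_B = λ/(cμ) = 11.2/(4×16.5) = 0.1697
  Offered load a = λ/μ = cρ = 11.2/16.5 = 0.6788
  P₀ = [ Σₙ₌₀^3 aⁿ/n! + a^4/(4!(1-ρ)) ]⁻¹
  Σ = a^0/0! + a^1/1! + a^2/2! + a^3/3! = 1.0000 + 0.6788 + 0.2304 + 0.05213 = 1.9613
  a^4/(4!(1-ρ)) = 0.2123/(24 × 0.8303) = 0.01065
  P₀ = 1/(1.9613 + 0.01065) = 0.5071
  Lq = P₀·a^4·ρ / (4!(1-ρ)²) = 0.5071 × 0.2123 × 0.1697 / (24 × 0.6894) = 0.001104
  Wq_B = Lq/λ = 0.00110416/11.2 = 0.000098586
  W_B = Wq_B + 1/μ = 0.000098586 + 0.060606 = 0.06070

Since W_A = 0.04065 < W_B = 0.06070, Option A (single fast server) has the shorter time in system.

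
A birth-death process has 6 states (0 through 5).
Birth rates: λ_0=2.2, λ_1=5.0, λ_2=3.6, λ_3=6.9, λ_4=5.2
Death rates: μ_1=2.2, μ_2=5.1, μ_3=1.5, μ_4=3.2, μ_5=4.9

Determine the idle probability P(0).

Ratios P(n)/P(0) = (λ₀···λₙ₋₁)/(μ₁···μₙ):
P(1)/P(0) = (2.2)/(2.2) = 1.0000
P(2)/P(0) = (2.2×5.0)/(2.2×5.1) = 0.9804
P(3)/P(0) = (2.2×5.0×3.6)/(2.2×5.1×1.5) = 2.3529
P(4)/P(0) = (2.2×5.0×3.6×6.9)/(2.2×5.1×1.5×3.2) = 5.0735
P(5)/P(0) = (2.2×5.0×3.6×6.9×5.2)/(2.2×5.1×1.5×3.2×4.9) = 5.3842

Normalization: ∑ P(n) = 1
P(0) × (1.0000 + 1.0000 + 0.9804 + 2.3529 + 5.0735 + 5.3842) = 1
P(0) × 15.7910 = 1
P(0) = 1/15.7910 = 0.06333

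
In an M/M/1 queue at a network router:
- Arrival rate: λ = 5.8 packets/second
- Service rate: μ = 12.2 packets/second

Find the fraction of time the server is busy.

Server utilization: ρ = λ/μ
ρ = 5.8/12.2 = 0.4754
The server is busy 47.54% of the time.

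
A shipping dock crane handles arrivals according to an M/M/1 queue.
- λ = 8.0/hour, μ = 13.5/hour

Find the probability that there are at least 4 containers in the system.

ρ = λ/μ = 8.0/13.5 = 0.5926
P(N ≥ n) = ρⁿ
P(N ≥ 4) = 0.5926^4
P(N ≥ 4) = 0.1233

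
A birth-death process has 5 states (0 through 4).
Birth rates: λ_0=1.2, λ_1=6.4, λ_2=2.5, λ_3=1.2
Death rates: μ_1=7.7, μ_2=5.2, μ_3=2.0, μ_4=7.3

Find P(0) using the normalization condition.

Ratios P(n)/P(0) = (λ₀···λₙ₋₁)/(μ₁···μₙ):
P(1)/P(0) = (1.2)/(7.7) = 0.1558
P(2)/P(0) = (1.2×6.4)/(7.7×5.2) = 0.1918
P(3)/P(0) = (1.2×6.4×2.5)/(7.7×5.2×2.0) = 0.2398
P(4)/P(0) = (1.2×6.4×2.5×1.2)/(7.7×5.2×2.0×7.3) = 0.03941

Normalization: ∑ P(n) = 1
P(0) × (1.0000 + 0.1558 + 0.1918 + 0.2398 + 0.03941) = 1
P(0) × 1.6268 = 1
P(0) = 1/1.6268 = 0.6147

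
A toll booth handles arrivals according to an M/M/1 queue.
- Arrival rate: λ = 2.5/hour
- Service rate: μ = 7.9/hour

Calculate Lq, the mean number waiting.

ρ = λ/μ = 2.5/7.9 = 0.3165
For M/M/1: Lq = λ²/(μ(μ-λ))
Lq = 6.25/(7.9 × 5.40)
Lq = 0.1465 vehicles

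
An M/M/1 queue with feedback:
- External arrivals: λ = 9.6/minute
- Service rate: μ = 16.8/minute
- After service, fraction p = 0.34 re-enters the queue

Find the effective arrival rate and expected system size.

Effective arrival rate: λ_eff = λ/(1-p) = 9.6/(1-0.34) = 9.6/0.66 = 14.5455
ρ = λ_eff/μ = 14.5455/16.8 = 0.8658
L = ρ/(1-ρ) = 0.8658/(1-0.8658) = 6.4516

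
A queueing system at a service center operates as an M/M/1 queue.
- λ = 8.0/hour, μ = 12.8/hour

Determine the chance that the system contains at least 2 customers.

ρ = λ/μ = 8.0/12.8 = 0.6250
P(N ≥ n) = ρⁿ
P(N ≥ 2) = 0.6250^2
P(N ≥ 2) = 0.3906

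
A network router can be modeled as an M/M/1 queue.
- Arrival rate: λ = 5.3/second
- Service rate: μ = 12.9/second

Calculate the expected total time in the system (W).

First, compute utilization: ρ = λ/μ = 5.3/12.9 = 0.4109
For M/M/1: W = 1/(μ-λ)
W = 1/(12.9-5.3) = 1/7.60
W = 0.1316 seconds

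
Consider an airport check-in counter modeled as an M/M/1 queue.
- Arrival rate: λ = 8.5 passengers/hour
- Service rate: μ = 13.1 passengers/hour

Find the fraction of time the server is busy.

Server utilization: ρ = λ/μ
ρ = 8.5/13.1 = 0.6489
The server is busy 64.89% of the time.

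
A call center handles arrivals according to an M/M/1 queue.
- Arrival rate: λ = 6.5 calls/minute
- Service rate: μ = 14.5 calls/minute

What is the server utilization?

Server utilization: ρ = λ/μ
ρ = 6.5/14.5 = 0.4483
The server is busy 44.83% of the time.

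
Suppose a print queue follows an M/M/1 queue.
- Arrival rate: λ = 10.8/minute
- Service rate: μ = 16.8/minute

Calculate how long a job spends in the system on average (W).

First, compute utilization: ρ = λ/μ = 10.8/16.8 = 0.6429
For M/M/1: W = 1/(μ-λ)
W = 1/(16.8-10.8) = 1/6.00
W = 0.1667 minutes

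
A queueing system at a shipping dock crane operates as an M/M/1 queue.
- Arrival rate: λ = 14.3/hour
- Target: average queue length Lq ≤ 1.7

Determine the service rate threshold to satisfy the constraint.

For M/M/1: Lq = λ²/(μ(μ-λ))
Need Lq ≤ 1.7, i.e. μ(μ-λ) ≥ λ²/1.7
μ² - 14.3μ - 204.49/1.7 ≥ 0  →  μ² - 14.3μ - 120.288235 ≥ 0
Quadratic formula (positive root): μ = [λ + √(λ² + 4×120.288235)]/2
Discriminant: 204.49 + 4×120.288235 = 685.6429, √685.6429 = 26.1848
μ ≥ (14.3 + 26.1848)/2 = 20.2424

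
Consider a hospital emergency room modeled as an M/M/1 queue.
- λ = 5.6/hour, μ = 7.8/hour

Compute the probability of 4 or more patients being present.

ρ = λ/μ = 5.6/7.8 = 0.71795
P(N ≥ n) = ρⁿ
P(N ≥ 4) = 0.71795^4
P(N ≥ 4) = 0.2657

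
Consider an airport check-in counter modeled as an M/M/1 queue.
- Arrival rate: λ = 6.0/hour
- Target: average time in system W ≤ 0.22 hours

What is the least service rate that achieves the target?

For M/M/1: W = 1/(μ-λ)
Need W ≤ 0.22, so 1/(μ-λ) ≤ 0.22
μ - λ ≥ 1/0.22 = 4.5455
μ ≥ 6.0 + 4.5455 = 10.5455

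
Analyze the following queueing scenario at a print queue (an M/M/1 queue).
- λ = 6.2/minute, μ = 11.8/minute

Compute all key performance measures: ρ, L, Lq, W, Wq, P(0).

Step 1: ρ = λ/μ = 6.2/11.8 = 0.5254
Step 2: L = λ/(μ-λ) = 6.2/5.60 = 1.1071
Step 3: Lq = λ²/(μ(μ-λ)) = 38.44/(11.8×5.60) = 0.5817
Step 4: W = 1/(μ-λ) = 1/5.60 = 0.17857
Step 5: Wq = λ/(μ(μ-λ)) = 6.2/(11.8×5.60) = 0.09383
Step 6: P(0) = 1-ρ = 0.4746
Verify: L = λW = 6.2×0.17857 = 1.1071 ✔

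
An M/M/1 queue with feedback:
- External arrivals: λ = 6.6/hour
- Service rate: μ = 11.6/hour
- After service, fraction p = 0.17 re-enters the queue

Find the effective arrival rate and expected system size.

Effective arrival rate: λ_eff = λ/(1-p) = 6.6/(1-0.17) = 6.6/0.83 = 7.9518
ρ = λ_eff/μ = 7.9518/11.6 = 0.6855
L = ρ/(1-ρ) = 0.6855/(1-0.6855) = 2.1797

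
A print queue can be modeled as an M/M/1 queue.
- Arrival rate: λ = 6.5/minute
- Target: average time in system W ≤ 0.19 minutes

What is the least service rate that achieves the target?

For M/M/1: W = 1/(μ-λ)
Need W ≤ 0.19, so 1/(μ-λ) ≤ 0.19
μ - λ ≥ 1/0.19 = 5.2632
μ ≥ 6.5 + 5.2632 = 11.7632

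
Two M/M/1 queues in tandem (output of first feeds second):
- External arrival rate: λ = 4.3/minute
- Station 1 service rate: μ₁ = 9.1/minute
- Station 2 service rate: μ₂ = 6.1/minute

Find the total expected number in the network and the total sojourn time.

By Jackson's theorem, each station behaves as independent M/M/1.
Station 1: ρ₁ = 4.3/9.1 = 0.4725, L₁ = ρ₁/(1-ρ₁) = λ/(μ₁-λ) = 4.3/4.80 = 0.8958
Station 2: ρ₂ = 4.3/6.1 = 0.7049, L₂ = ρ₂/(1-ρ₂) = λ/(μ₂-λ) = 4.3/1.80 = 2.3889
Total: L = L₁ + L₂ = 0.8958 + 2.3889 = 3.2847
W = L/λ = 3.2847/4.3 = 0.7639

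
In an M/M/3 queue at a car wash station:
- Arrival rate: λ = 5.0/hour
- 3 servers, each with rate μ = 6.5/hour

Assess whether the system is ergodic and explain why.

Stability requires ρ = λ/(cμ) < 1
ρ = 5.0/(3 × 6.5) = 5.0/19.50 = 0.2564
Since 0.2564 < 1, the system is STABLE.
The servers are busy 25.64% of the time.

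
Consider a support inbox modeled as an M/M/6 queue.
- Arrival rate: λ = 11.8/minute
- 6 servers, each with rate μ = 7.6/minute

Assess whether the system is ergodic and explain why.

Stability requires ρ = λ/(cμ) < 1
ρ = 11.8/(6 × 7.6) = 11.8/45.60 = 0.2588
Since 0.2588 < 1, the system is STABLE.
The servers are busy 25.88% of the time.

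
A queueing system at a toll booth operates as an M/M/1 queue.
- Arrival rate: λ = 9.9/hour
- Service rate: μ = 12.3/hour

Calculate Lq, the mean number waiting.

ρ = λ/μ = 9.9/12.3 = 0.8049
For M/M/1: Lq = λ²/(μ(μ-λ))
Lq = 98.01/(12.3 × 2.40)
Lq = 3.3201 vehicles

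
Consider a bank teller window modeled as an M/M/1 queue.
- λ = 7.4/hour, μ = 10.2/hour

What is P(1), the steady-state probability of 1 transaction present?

ρ = λ/μ = 7.4/10.2 = 0.72549
P(n) = (1-ρ)ρⁿ
P(1) = (1-0.72549) × 0.72549^1
P(1) = 0.27451 × 0.72549
P(1) = 0.1992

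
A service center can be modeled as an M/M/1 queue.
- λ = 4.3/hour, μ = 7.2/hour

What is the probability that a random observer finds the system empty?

ρ = λ/μ = 4.3/7.2 = 0.5972
P(0) = 1 - ρ = 1 - 0.5972 = 0.4028
The server is idle 40.28% of the time.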